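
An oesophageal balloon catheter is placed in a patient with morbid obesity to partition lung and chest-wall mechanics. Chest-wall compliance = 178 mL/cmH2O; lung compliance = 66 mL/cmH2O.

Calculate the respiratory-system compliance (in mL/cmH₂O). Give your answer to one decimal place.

Lung and chest wall are elastances in series: 1/Crs = 1/CL + 1/Ccw.
1/Crs = 1/66 + 1/178 = 0.02077.
Crs = 48.146 mL/cmH2O.

48.1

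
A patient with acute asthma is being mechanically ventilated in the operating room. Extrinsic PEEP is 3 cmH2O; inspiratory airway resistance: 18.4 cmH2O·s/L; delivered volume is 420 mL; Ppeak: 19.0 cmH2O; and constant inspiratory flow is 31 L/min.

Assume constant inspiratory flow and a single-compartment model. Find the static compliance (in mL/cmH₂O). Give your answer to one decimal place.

Flow: 31 L/min ÷ 60 = 0.5167 L/s.
Equation of motion (constant flow): PIP = Vt/C + R·V̇ + PEEP.
Vt/C = PIP − R·V̇ − PEEP = 19.0 − 18.4×0.5167 − 3 = 19.0 − 9.507 − 3 = 6.493 cmH2O.
C = Vt / 6.493 = 420 / 6.493 = 64.685 mL/cmH2O.

64.7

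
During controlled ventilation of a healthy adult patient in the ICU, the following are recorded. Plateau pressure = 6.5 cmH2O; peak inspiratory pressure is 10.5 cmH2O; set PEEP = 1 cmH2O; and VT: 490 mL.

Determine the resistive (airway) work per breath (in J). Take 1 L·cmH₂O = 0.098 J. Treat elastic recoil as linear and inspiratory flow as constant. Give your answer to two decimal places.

0.19

With constant inspiratory flow the resistive pressure is constant at PIP − Pplat = 10.5 − 6.5 = 4.0 cmH2O, so resistive work = 4.0 × 0.490 = 1.96 L·cmH2O.
× 0.098 J/(L·cmH2O) → 0.1921 J.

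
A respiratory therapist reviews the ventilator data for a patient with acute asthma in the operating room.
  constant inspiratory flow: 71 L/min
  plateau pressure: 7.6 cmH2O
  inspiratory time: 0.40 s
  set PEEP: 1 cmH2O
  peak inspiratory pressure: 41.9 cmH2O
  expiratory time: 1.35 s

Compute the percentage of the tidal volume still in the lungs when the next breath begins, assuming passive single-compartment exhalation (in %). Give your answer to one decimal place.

52.2

Flow: 71 L/min ÷ 60 = 1.1833 L/s.
Vt = flow × Ti = 1.1833 L/s × 0.40 s × 1000 mL/L = 473.32 mL.
R = (PIP − Pplat)/V̇ = (41.9 − 7.6) / 1.1833 = 34.3/1.1833 = 28.987 cmH2O·s/L.
C = Vt/(Pplat − PEEP) = 473.32 / (7.6 − 1) = 473.32/6.6 = 71.715 mL/cmH2O.
τ = R × C = 28.987 × 0.07172 L/cmH2O = 2.079 s.
Fraction remaining at end-expiration = e^(−Te/τ) = e^(−1.35/2.079) = 0.5224 → 52.24%.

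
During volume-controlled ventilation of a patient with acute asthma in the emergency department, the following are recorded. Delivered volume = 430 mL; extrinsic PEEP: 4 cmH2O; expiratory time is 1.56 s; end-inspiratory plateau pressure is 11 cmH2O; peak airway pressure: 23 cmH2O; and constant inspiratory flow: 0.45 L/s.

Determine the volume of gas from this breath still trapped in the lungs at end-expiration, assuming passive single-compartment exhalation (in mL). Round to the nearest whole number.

R = (PIP − Pplat)/V̇ = (23 − 11) / 0.45 = 12.0/0.45 = 26.667 cmH2O·s/L.
C = Vt/(Pplat − PEEP) = 430.0 / (11 − 4) = 430.0/7.0 = 61.429 mL/cmH2O.
τ = R × C = 26.667 × 0.06143 L/cmH2O = 1.638 s.
Fraction remaining = e^(−Te/τ) = e^(−1.56/1.638) = 0.3858.
Trapped volume = 430.0 × 0.3858 = 165.89 mL.

166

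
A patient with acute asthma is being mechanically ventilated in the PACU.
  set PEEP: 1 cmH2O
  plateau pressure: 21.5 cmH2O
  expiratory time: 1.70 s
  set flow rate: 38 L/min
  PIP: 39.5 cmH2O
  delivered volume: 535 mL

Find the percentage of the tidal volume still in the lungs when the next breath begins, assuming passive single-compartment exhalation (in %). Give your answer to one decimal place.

10.1

Flow: 38 L/min ÷ 60 = 0.6333 L/s.
R = (PIP − Pplat)/V̇ = (39.5 − 21.5) / 0.6333 = 18.0/0.6333 = 28.423 cmH2O·s/L.
C = Vt/(Pplat − PEEP) = 535.0 / (21.5 − 1) = 535.0/20.5 = 26.098 mL/cmH2O.
τ = R × C = 28.423 × 0.0261 L/cmH2O = 0.7418 s.
Fraction remaining at end-expiration = e^(−Te/τ) = e^(−1.70/0.7418) = 0.1011 → 10.11%.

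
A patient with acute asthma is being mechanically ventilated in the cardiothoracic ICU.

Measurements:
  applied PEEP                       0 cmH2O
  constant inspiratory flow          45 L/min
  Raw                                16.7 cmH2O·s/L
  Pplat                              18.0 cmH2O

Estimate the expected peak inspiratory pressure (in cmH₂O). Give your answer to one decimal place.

Flow: 45 L/min ÷ 60 = 0.75 L/s.
PIP = Pplat + Raw × flow = 18.0 + 16.7 × 0.75 = 18.0 + 12.525 = 30.525 cmH2O.

30.5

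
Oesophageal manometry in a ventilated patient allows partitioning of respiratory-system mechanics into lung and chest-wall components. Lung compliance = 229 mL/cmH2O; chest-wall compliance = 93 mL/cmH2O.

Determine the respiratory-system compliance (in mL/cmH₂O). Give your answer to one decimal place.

66.1

Lung and chest wall are elastances in series: 1/Crs = 1/CL + 1/Ccw.
1/Crs = 1/229 + 1/93 = 0.01512.
Crs = 66.138 mL/cmH2O.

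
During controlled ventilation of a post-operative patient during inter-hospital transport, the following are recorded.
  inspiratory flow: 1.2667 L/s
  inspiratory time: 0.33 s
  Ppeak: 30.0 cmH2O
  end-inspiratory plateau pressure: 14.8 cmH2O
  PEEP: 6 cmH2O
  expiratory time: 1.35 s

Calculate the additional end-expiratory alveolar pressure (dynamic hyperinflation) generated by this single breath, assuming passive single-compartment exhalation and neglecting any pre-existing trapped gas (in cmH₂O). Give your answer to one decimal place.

0.8

Vt = flow × Ti = 1.2667 L/s × 0.33 s × 1000 mL/L = 418.01 mL.
R = (PIP − Pplat)/V̇ = (30.0 − 14.8) / 1.2667 = 15.2/1.2667 = 12.0 cmH2O·s/L.
C = Vt/(Pplat − PEEP) = 418.01 / (14.8 − 6) = 418.01/8.8 = 47.501 mL/cmH2O.
τ = R × C = 12.0 × 0.0475 L/cmH2O = 0.57 s.
Fraction remaining = e^(−Te/τ) = e^(−1.35/0.57) = 0.09363; trapped volume = 418.01 × 0.09363 = 39.138 mL.
Additional alveolar pressure from trapping ≈ V_trapped / C = 39.138 / 47.501 = 0.8239 cmH2O.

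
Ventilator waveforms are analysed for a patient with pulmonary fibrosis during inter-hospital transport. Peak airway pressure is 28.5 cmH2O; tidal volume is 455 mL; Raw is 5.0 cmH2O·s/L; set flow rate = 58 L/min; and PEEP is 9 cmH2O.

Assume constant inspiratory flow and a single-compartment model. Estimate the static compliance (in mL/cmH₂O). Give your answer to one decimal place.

Flow: 58 L/min ÷ 60 = 0.9667 L/s.
Equation of motion (constant flow): PIP = Vt/C + R·V̇ + PEEP.
Vt/C = PIP − R·V̇ − PEEP = 28.5 − 5.0×0.9667 − 9 = 28.5 − 4.834 − 9 = 14.666 cmH2O.
C = Vt / 14.666 = 455 / 14.666 = 31.024 mL/cmH2O.

31.0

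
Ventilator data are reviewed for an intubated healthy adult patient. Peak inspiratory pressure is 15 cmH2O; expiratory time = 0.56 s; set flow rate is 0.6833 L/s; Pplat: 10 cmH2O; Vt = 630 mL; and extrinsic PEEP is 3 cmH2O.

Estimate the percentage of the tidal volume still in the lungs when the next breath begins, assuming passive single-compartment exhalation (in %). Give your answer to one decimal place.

42.7

R = (PIP − Pplat)/V̇ = (15 − 10) / 0.6833 = 5.0/0.6833 = 7.317 cmH2O·s/L.
C = Vt/(Pplat − PEEP) = 630.0 / (10 − 3) = 630.0/7.0 = 90.0 mL/cmH2O.
τ = R × C = 7.317 × 0.09 L/cmH2O = 0.6585 s.
Fraction remaining at end-expiration = e^(−Te/τ) = e^(−0.56/0.6585) = 0.4272 → 42.72%.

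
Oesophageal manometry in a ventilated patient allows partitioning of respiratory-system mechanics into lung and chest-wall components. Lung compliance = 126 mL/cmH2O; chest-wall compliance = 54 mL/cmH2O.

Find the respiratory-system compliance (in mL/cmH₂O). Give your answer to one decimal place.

37.8

Lung and chest wall are elastances in series: 1/Crs = 1/CL + 1/Ccw.
1/Crs = 1/126 + 1/54 = 0.02646.
Crs = 37.793 mL/cmH2O.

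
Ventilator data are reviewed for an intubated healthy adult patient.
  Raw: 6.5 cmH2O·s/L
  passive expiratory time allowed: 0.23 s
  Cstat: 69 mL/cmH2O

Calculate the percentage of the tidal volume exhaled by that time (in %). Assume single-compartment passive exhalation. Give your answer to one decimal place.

τ = R × C = 6.5 × 69 mL/cmH2O = 6.5 × 0.069 L/cmH2O = 0.4485 s.
Passive exhalation: V(t)/V₀ = e^(−t/τ) = e^(−0.23/0.4485) = 0.5988.
Fraction exhaled = 1 − 0.5988 = 0.4012 → 40.12%.

40.1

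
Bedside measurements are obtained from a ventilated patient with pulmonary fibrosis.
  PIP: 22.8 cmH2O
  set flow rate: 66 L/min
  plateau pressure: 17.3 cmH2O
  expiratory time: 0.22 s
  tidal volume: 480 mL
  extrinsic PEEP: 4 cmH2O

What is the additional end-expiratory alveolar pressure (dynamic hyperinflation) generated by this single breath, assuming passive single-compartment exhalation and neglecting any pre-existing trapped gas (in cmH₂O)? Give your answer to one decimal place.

3.9

Flow: 66 L/min ÷ 60 = 1.1 L/s.
R = (PIP − Pplat)/V̇ = (22.8 − 17.3) / 1.1 = 5.5/1.1 = 5.0 cmH2O·s/L.
C = Vt/(Pplat − PEEP) = 480.0 / (17.3 − 4) = 480.0/13.3 = 36.09 mL/cmH2O.
τ = R × C = 5.0 × 0.03609 L/cmH2O = 0.1805 s.
Fraction remaining = e^(−Te/τ) = e^(−0.22/0.1805) = 0.2956; trapped volume = 480.0 × 0.2956 = 141.89 mL.
Additional alveolar pressure from trapping ≈ V_trapped / C = 141.89 / 36.09 = 3.932 cmH2O.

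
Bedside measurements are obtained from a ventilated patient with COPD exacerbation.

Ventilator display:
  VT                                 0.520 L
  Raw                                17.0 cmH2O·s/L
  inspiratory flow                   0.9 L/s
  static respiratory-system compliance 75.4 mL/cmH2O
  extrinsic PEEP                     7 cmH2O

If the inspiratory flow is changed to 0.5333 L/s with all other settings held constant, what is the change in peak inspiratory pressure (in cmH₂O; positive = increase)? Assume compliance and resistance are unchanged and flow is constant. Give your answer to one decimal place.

-6.2

PIP = Vt/C + R·V̇ + PEEP (constant-flow equation of motion).
Only the resistive term changes: ΔPIP = R × ΔV̇ = 17.0 × (0.5333 − 0.9) = 17.0 × -0.3667 = -6.234 cmH2O.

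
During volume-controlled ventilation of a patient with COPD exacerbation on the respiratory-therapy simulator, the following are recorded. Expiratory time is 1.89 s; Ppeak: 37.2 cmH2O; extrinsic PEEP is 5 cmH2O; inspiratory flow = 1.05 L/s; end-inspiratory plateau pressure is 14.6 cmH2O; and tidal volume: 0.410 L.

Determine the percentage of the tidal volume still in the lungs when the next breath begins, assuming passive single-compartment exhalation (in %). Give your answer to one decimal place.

12.8

R = (PIP − Pplat)/V̇ = (37.2 − 14.6) / 1.05 = 22.6/1.05 = 21.524 cmH2O·s/L.
C = Vt/(Pplat − PEEP) = 410.0 / (14.6 − 5) = 410.0/9.6 = 42.708 mL/cmH2O.
τ = R × C = 21.524 × 0.04271 L/cmH2O = 0.9193 s.
Fraction remaining at end-expiration = e^(−Te/τ) = e^(−1.89/0.9193) = 0.128 → 12.8%.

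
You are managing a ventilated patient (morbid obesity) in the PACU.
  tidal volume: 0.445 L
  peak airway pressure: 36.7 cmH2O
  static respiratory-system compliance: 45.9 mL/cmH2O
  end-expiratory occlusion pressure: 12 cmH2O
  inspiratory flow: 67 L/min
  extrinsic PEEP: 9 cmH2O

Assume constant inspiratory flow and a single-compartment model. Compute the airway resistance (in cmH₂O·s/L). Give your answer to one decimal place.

Flow: 67 L/min ÷ 60 = 1.1167 L/s.
Total PEEP = 12 cmH2O (set 9 + intrinsic 3); this is the baseline alveolar pressure.
Equation of motion (constant flow): PIP = Vt/C + R·V̇ + PEEP.
R·V̇ = PIP − Vt/C − PEEP = 36.7 − 445/45.9 − 12 = 36.7 − 9.695 − 12 = 15.005 cmH2O.
R = 15.005 / 1.1167 = 13.437 cmH2O·s/L.

13.4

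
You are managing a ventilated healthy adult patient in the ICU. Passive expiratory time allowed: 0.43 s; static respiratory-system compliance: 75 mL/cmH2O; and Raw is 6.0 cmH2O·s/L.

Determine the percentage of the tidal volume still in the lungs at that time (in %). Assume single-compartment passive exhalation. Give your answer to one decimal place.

τ = R × C = 6.0 × 75 mL/cmH2O = 6.0 × 0.075 L/cmH2O = 0.45 s.
Passive exhalation: V(t)/V₀ = e^(−t/τ) = e^(−0.43/0.45) = 0.3846.
Fraction remaining = 0.3846 → 38.46%.

38.5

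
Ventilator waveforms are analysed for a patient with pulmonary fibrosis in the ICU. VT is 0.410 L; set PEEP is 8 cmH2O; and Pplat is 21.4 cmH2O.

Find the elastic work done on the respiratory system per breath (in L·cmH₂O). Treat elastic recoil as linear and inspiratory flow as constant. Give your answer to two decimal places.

Elastic work ≈ ½ × (Pplat − PEEP) × Vt = 0.5 × (21.4 − 8) × 0.410 L = 0.5 × 13.4 × 0.410 = 2.747 L·cmH2O.

2.75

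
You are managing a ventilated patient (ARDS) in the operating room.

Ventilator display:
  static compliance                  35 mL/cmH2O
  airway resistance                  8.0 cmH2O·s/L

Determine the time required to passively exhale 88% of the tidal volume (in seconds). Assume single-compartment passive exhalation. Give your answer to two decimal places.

τ = R × C = 8.0 × 35 mL/cmH2O = 8.0 × 0.035 L/cmH2O = 0.28 s.
Exhaled fraction f = 1 − e^(−t/τ) → t = −τ·ln(1 − f) = −0.28·ln(0.12) = 0.5937 s.

0.59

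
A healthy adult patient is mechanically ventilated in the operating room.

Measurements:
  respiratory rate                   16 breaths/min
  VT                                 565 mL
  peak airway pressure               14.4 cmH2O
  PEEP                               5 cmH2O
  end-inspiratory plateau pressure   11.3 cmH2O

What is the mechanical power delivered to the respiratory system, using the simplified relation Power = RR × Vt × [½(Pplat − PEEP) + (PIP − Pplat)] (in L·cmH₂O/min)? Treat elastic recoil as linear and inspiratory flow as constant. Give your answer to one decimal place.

56.5

Per-breath work = Vt × [½(Pplat−PEEP) + (PIP−Pplat)] = 0.565 × [0.5×6.3 + 3.1] = 0.565 × 6.25 = 3.531 L·cmH2O.
Power = 16 × 3.531 = 56.496 L·cmH2O/min.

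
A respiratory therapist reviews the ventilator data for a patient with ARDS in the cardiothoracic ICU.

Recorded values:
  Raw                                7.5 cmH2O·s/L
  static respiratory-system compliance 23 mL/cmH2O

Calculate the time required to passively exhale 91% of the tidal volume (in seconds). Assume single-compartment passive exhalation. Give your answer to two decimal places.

0.42

τ = R × C = 7.5 × 23 mL/cmH2O = 7.5 × 0.023 L/cmH2O = 0.1725 s.
Exhaled fraction f = 1 − e^(−t/τ) → t = −τ·ln(1 − f) = −0.1725·ln(0.09) = 0.4154 s.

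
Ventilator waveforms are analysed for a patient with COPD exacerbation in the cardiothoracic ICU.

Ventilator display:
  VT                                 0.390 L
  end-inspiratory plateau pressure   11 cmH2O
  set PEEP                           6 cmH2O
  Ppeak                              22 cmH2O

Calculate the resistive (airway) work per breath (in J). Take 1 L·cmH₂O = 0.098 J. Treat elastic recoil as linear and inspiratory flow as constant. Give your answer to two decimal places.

0.42

With constant inspiratory flow the resistive pressure is constant at PIP − Pplat = 22 − 11 = 11.0 cmH2O, so resistive work = 11.0 × 0.390 = 4.29 L·cmH2O.
× 0.098 J/(L·cmH2O) → 0.4204 J.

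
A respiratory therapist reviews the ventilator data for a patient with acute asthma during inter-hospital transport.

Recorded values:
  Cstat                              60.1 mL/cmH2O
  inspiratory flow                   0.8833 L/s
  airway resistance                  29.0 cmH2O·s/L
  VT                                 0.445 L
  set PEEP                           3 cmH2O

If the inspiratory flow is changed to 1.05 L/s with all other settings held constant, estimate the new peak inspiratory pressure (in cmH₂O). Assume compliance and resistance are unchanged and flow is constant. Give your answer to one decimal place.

PIP = Vt/C + R·V̇ + PEEP (constant-flow equation of motion).
Only the resistive term changes: ΔPIP = R × ΔV̇ = 29.0 × (1.05 − 0.8833) = 29.0 × 0.1667 = 4.834 cmH2O.
Original PIP = 445/60.1 + 29.0×0.8833 + 3 = 36.02 cmH2O; new PIP = 36.02 + (4.834) = 40.854 cmH2O.

40.9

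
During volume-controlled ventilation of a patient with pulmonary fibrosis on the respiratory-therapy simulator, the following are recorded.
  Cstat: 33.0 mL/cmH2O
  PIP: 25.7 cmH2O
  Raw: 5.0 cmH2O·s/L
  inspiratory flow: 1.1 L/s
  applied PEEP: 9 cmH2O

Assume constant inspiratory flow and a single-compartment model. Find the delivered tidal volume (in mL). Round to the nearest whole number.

Equation of motion (constant flow): PIP = Vt/C + R·V̇ + PEEP.
Vt/C = PIP − R·V̇ − PEEP = 25.7 − 5.5 − 9 = 11.2 cmH2O.
Vt = C × 11.2 = 33.0 × 11.2 = 369.6 mL.

370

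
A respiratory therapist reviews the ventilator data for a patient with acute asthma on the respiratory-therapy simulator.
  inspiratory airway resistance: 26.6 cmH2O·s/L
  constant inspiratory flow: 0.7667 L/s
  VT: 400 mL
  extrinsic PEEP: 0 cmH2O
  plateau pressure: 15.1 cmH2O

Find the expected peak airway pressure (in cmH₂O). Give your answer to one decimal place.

35.5

PIP = Pplat + Raw × flow = 15.1 + 26.6 × 0.7667 = 15.1 + 20.394 = 35.494 cmH2O.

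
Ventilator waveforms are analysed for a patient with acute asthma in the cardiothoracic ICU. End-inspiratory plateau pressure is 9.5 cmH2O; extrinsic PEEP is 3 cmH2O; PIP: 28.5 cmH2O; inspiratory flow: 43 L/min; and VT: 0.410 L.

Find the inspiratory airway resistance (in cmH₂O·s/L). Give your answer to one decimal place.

26.5

Flow: 43 L/min ÷ 60 = 0.7167 L/s.
Raw = (PIP − Pplat) / flow = (28.5 − 9.5) / 0.7167 = 19.0 / 0.7167 = 26.51 cmH2O·s/L.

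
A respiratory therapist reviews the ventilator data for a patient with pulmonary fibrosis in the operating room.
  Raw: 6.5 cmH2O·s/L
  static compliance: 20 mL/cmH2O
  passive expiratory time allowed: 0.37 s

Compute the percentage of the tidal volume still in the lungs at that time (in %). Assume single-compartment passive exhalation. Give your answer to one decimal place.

τ = R × C = 6.5 × 20 mL/cmH2O = 6.5 × 0.020 L/cmH2O = 0.13 s.
Passive exhalation: V(t)/V₀ = e^(−t/τ) = e^(−0.37/0.13) = 0.05807.
Fraction remaining = 0.05807 → 5.807%.

5.8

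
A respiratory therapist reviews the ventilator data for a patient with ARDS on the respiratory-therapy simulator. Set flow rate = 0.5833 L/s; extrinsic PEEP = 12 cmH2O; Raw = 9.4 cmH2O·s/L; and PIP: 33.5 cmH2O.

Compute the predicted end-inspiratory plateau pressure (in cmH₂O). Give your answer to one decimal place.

28.0

Pplat = PIP − Raw × flow = 33.5 − 9.4 × 0.5833 = 33.5 − 5.483 = 28.017 cmH2O.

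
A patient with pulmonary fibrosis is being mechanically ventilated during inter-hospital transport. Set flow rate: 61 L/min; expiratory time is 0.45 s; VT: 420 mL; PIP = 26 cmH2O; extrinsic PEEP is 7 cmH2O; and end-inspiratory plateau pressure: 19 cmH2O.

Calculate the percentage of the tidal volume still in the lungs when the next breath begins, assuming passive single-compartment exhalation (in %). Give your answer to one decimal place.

Flow: 61 L/min ÷ 60 = 1.0167 L/s.
R = (PIP − Pplat)/V̇ = (26 − 19) / 1.0167 = 7.0/1.0167 = 6.885 cmH2O·s/L.
C = Vt/(Pplat − PEEP) = 420.0 / (19 − 7) = 420.0/12.0 = 35.0 mL/cmH2O.
τ = R × C = 6.885 × 0.035 L/cmH2O = 0.241 s.
Fraction remaining at end-expiration = e^(−Te/τ) = e^(−0.45/0.241) = 0.1546 → 15.46%.

15.5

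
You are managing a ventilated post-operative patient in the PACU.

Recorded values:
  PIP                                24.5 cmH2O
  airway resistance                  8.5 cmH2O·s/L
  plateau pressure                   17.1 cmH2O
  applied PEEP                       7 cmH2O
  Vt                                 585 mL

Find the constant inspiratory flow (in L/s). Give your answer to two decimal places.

flow = (PIP − Pplat) / Raw = 7.4 / 8.5 = 0.8706 L/s.

0.87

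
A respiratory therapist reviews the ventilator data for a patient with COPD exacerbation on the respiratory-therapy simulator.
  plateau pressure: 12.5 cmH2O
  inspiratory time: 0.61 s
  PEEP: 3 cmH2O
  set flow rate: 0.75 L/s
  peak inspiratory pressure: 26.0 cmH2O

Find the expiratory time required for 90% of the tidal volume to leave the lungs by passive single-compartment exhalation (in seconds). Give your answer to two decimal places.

2.00

Vt = flow × Ti = 0.75 L/s × 0.61 s × 1000 mL/L = 457.5 mL.
R = (PIP − Pplat)/V̇ = (26.0 − 12.5) / 0.75 = 13.5/0.75 = 18.0 cmH2O·s/L.
C = Vt/(Pplat − PEEP) = 457.5 / (12.5 − 3) = 457.5/9.5 = 48.158 mL/cmH2O.
τ = R × C = 18.0 × 0.04816 L/cmH2O = 0.8669 s.
t = −τ·ln(1 − 0.90) = −0.8669·ln(0.1) = 1.996 s.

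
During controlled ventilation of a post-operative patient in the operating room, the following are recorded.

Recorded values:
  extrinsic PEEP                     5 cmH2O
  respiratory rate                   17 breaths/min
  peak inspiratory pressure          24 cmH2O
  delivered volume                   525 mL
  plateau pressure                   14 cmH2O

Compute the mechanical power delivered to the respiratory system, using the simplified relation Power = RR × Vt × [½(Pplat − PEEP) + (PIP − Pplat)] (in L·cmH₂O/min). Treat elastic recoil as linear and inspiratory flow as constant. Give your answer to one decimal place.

Per-breath work = Vt × [½(Pplat−PEEP) + (PIP−Pplat)] = 0.525 × [0.5×9.0 + 10.0] = 0.525 × 14.5 = 7.613 L·cmH2O.
Power = 17 × 7.613 = 129.42 L·cmH2O/min.

129.4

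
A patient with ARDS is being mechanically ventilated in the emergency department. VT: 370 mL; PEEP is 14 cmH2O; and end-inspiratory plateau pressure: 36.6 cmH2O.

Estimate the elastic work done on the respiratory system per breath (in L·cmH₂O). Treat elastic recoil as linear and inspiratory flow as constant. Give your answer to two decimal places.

Elastic work ≈ ½ × (Pplat − PEEP) × Vt = 0.5 × (36.6 − 14) × 0.370 L = 0.5 × 22.6 × 0.370 = 4.181 L·cmH2O.

4.18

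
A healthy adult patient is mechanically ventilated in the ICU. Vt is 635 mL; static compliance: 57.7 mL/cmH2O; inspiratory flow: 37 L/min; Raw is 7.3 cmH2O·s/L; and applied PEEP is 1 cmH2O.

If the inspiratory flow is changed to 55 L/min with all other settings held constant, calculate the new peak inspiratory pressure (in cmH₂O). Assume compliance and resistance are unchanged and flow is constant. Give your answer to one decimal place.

Flow: 37 L/min ÷ 60 = 0.6167 L/s.
New flow: 55 L/min ÷ 60 = 0.9167 L/s.
PIP = Vt/C + R·V̇ + PEEP (constant-flow equation of motion).
Only the resistive term changes: ΔPIP = R × ΔV̇ = 7.3 × (0.9167 − 0.6167) = 7.3 × 0.3 = 2.19 cmH2O.
Original PIP = 635/57.7 + 7.3×0.6167 + 1 = 16.507 cmH2O; new PIP = 16.507 + (2.19) = 18.697 cmH2O.

18.7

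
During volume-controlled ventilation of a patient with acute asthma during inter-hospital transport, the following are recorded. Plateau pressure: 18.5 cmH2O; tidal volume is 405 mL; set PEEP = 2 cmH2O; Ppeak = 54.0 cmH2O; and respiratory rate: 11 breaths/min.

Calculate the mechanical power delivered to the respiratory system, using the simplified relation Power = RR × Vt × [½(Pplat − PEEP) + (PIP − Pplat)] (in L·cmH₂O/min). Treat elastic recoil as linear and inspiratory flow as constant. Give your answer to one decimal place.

194.9

Per-breath work = Vt × [½(Pplat−PEEP) + (PIP−Pplat)] = 0.405 × [0.5×16.5 + 35.5] = 0.405 × 43.75 = 17.719 L·cmH2O.
Power = 11 × 17.719 = 194.91 L·cmH2O/min.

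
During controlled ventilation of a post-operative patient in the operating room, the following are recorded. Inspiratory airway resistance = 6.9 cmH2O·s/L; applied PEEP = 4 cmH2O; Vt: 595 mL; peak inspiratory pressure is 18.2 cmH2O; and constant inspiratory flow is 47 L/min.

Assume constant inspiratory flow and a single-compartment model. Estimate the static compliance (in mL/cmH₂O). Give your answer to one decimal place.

Flow: 47 L/min ÷ 60 = 0.7833 L/s.
Equation of motion (constant flow): PIP = Vt/C + R·V̇ + PEEP.
Vt/C = PIP − R·V̇ − PEEP = 18.2 − 6.9×0.7833 − 4 = 18.2 − 5.405 − 4 = 8.795 cmH2O.
C = Vt / 8.795 = 595 / 8.795 = 67.652 mL/cmH2O.

67.7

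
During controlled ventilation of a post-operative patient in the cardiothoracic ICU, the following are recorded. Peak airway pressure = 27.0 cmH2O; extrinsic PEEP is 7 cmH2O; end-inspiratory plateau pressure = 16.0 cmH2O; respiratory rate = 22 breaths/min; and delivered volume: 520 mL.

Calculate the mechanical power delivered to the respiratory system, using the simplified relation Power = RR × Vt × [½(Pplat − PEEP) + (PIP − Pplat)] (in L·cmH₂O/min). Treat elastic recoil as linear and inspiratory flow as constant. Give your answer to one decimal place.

177.3

Per-breath work = Vt × [½(Pplat−PEEP) + (PIP−Pplat)] = 0.520 × [0.5×9.0 + 11.0] = 0.520 × 15.5 = 8.06 L·cmH2O.
Power = 22 × 8.06 = 177.32 L·cmH2O/min.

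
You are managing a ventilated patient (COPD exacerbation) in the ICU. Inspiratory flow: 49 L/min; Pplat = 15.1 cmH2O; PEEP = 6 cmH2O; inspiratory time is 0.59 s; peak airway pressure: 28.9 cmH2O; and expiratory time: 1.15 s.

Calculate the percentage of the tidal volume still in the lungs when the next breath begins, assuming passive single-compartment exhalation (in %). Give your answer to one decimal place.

Flow: 49 L/min ÷ 60 = 0.8167 L/s.
Vt = flow × Ti = 0.8167 L/s × 0.59 s × 1000 mL/L = 481.85 mL.
R = (PIP − Pplat)/V̇ = (28.9 − 15.1) / 0.8167 = 13.8/0.8167 = 16.897 cmH2O·s/L.
C = Vt/(Pplat − PEEP) = 481.85 / (15.1 − 6) = 481.85/9.1 = 52.951 mL/cmH2O.
τ = R × C = 16.897 × 0.05295 L/cmH2O = 0.8947 s.
Fraction remaining at end-expiration = e^(−Te/τ) = e^(−1.15/0.8947) = 0.2766 → 27.66%.

27.7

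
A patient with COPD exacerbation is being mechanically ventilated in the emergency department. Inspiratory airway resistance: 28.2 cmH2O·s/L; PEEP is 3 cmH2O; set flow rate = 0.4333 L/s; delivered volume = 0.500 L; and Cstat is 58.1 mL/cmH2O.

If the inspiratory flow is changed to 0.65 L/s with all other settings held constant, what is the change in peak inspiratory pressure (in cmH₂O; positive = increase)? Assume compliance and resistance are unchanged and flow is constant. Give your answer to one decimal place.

PIP = Vt/C + R·V̇ + PEEP (constant-flow equation of motion).
Only the resistive term changes: ΔPIP = R × ΔV̇ = 28.2 × (0.65 − 0.4333) = 28.2 × 0.2167 = 6.111 cmH2O.

6.1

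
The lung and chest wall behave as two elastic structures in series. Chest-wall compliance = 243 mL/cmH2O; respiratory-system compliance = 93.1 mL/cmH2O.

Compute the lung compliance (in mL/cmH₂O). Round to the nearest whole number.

151

1/CL = 1/Crs − 1/Ccw.
1/CL = 1/93.1 − 1/243 = 0.006626.
CL = 150.92 mL/cmH2O.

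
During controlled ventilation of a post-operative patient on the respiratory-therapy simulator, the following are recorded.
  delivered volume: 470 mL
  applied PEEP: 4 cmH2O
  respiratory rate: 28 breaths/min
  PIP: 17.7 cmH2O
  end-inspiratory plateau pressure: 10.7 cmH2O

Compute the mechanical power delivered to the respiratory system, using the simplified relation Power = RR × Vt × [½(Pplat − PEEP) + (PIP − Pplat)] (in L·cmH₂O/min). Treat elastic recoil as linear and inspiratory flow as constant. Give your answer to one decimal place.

Per-breath work = Vt × [½(Pplat−PEEP) + (PIP−Pplat)] = 0.470 × [0.5×6.7 + 7.0] = 0.470 × 10.35 = 4.865 L·cmH2O.
Power = 28 × 4.865 = 136.22 L·cmH2O/min.

136.2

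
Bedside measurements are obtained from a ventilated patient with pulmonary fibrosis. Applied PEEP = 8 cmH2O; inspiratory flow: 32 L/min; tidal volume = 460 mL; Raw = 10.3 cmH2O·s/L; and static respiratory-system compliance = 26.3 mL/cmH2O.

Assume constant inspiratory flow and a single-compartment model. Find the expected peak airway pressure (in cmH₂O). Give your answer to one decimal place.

Flow: 32 L/min ÷ 60 = 0.5333 L/s.
Equation of motion (constant flow): PIP = Vt/C + R·V̇ + PEEP.
PIP = 460/26.3 + 10.3×0.5333 + 8 = 17.49 + 5.493 + 8 = 30.983 cmH2O.

31.0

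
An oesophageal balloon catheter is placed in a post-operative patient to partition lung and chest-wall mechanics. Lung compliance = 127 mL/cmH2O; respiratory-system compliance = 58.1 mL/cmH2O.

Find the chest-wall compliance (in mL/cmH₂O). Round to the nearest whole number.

107

1/Ccw = 1/Crs − 1/CL.
1/Ccw = 1/58.1 − 1/127 = 0.009338.
Ccw = 107.09 mL/cmH2O.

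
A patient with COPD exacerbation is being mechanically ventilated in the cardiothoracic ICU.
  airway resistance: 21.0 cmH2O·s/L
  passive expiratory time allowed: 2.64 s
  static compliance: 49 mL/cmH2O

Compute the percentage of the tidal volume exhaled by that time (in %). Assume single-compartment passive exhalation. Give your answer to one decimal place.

τ = R × C = 21.0 × 49 mL/cmH2O = 21.0 × 0.049 L/cmH2O = 1.029 s.
Passive exhalation: V(t)/V₀ = e^(−t/τ) = e^(−2.64/1.029) = 0.07687.
Fraction exhaled = 1 − 0.07687 = 0.9231 → 92.31%.

92.3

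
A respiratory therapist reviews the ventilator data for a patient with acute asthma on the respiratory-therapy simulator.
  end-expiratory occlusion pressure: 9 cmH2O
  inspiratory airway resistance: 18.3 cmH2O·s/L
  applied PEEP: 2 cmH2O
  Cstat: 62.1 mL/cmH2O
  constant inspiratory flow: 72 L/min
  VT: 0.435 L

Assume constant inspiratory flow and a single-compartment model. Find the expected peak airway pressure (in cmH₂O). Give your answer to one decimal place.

Flow: 72 L/min ÷ 60 = 1.2 L/s.
Total PEEP = 9 cmH2O (set 2 + intrinsic 7); this is the baseline alveolar pressure.
Equation of motion (constant flow): PIP = Vt/C + R·V̇ + PEEP.
PIP = 435/62.1 + 18.3×1.2 + 9 = 7.005 + 21.96 + 9 = 37.965 cmH2O.

38.0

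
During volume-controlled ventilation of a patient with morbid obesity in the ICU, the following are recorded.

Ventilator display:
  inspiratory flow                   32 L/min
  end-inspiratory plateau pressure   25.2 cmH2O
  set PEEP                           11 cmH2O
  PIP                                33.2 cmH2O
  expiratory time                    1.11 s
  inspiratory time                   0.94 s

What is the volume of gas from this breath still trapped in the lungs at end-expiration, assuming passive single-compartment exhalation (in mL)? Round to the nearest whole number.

62

Flow: 32 L/min ÷ 60 = 0.5333 L/s.
Vt = flow × Ti = 0.5333 L/s × 0.94 s × 1000 mL/L = 501.3 mL.
R = (PIP − Pplat)/V̇ = (33.2 − 25.2) / 0.5333 = 8.0/0.5333 = 15.001 cmH2O·s/L.
C = Vt/(Pplat − PEEP) = 501.3 / (25.2 − 11) = 501.3/14.2 = 35.303 mL/cmH2O.
τ = R × C = 15.001 × 0.0353 L/cmH2O = 0.5295 s.
Fraction remaining = e^(−Te/τ) = e^(−1.11/0.5295) = 0.1229.
Trapped volume = 501.3 × 0.1229 = 61.61 mL.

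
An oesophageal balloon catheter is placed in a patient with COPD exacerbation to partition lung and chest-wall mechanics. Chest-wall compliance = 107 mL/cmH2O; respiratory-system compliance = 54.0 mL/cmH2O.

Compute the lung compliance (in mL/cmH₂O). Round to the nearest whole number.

1/CL = 1/Crs − 1/Ccw.
1/CL = 1/54.0 − 1/107 = 0.009173.
CL = 109.02 mL/cmH2O.

109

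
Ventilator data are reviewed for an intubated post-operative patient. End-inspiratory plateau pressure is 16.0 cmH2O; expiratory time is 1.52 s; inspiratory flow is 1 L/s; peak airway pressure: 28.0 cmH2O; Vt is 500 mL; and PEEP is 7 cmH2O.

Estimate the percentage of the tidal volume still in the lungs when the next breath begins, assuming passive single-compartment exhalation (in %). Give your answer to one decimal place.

10.2

R = (PIP − Pplat)/V̇ = (28.0 − 16.0) / 1 = 12.0/1 = 12.0 cmH2O·s/L.
C = Vt/(Pplat − PEEP) = 500.0 / (16.0 − 7) = 500.0/9.0 = 55.556 mL/cmH2O.
τ = R × C = 12.0 × 0.05556 L/cmH2O = 0.6667 s.
Fraction remaining at end-expiration = e^(−Te/τ) = e^(−1.52/0.6667) = 0.1023 → 10.23%.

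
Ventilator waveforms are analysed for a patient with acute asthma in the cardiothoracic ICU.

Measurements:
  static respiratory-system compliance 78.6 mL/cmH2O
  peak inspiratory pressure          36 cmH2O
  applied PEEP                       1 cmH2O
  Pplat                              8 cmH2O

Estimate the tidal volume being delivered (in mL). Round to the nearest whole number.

Vt = Cstat × (Pplat − PEEP) = 78.6 × (8 − 1) = 78.6 × 7.0 = 550.2 mL.

550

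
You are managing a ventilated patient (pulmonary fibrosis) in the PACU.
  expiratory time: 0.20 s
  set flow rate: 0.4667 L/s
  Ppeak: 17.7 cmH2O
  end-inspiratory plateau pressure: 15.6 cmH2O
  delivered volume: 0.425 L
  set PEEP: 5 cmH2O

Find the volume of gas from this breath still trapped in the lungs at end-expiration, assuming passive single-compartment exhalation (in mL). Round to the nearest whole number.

140

R = (PIP − Pplat)/V̇ = (17.7 − 15.6) / 0.4667 = 2.1/0.4667 = 4.5 cmH2O·s/L.
C = Vt/(Pplat − PEEP) = 425.0 / (15.6 − 5) = 425.0/10.6 = 40.094 mL/cmH2O.
τ = R × C = 4.5 × 0.04009 L/cmH2O = 0.1804 s.
Fraction remaining = e^(−Te/τ) = e^(−0.20/0.1804) = 0.33.
Trapped volume = 425.0 × 0.33 = 140.25 mL.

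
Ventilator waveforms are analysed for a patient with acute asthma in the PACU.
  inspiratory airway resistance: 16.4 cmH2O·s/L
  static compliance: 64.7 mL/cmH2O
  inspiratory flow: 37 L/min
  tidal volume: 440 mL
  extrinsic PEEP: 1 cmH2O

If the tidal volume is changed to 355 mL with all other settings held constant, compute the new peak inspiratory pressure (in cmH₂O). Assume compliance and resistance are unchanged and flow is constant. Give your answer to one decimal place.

Flow: 37 L/min ÷ 60 = 0.6167 L/s.
PIP = Vt/C + R·V̇ + PEEP (constant-flow equation of motion).
Only the elastic term changes: ΔPIP = ΔVt / C = (355 − 440) / 64.7 = -1.314 cmH2O.
Original PIP = 440/64.7 + 16.4×0.6167 + 1 = 17.914 cmH2O; new PIP = 17.914 + (-1.314) = 16.6 cmH2O.

16.6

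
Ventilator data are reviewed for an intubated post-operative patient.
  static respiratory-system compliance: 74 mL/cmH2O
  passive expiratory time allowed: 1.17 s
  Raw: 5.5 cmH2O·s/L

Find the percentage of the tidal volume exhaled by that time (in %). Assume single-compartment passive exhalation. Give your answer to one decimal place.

τ = R × C = 5.5 × 74 mL/cmH2O = 5.5 × 0.074 L/cmH2O = 0.407 s.
Passive exhalation: V(t)/V₀ = e^(−t/τ) = e^(−1.17/0.407) = 0.05643.
Fraction exhaled = 1 − 0.05643 = 0.9436 → 94.36%.

94.4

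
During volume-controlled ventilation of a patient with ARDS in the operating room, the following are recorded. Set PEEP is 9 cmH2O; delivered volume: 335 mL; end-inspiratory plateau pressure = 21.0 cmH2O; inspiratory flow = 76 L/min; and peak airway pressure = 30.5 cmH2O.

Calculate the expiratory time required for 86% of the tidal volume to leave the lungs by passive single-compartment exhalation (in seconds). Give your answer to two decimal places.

0.41

Flow: 76 L/min ÷ 60 = 1.2667 L/s.
R = (PIP − Pplat)/V̇ = (30.5 − 21.0) / 1.2667 = 9.5/1.2667 = 7.5 cmH2O·s/L.
C = Vt/(Pplat − PEEP) = 335.0 / (21.0 − 9) = 335.0/12.0 = 27.917 mL/cmH2O.
τ = R × C = 7.5 × 0.02792 L/cmH2O = 0.2094 s.
t = −τ·ln(1 − 0.86) = −0.2094·ln(0.14) = 0.4117 s.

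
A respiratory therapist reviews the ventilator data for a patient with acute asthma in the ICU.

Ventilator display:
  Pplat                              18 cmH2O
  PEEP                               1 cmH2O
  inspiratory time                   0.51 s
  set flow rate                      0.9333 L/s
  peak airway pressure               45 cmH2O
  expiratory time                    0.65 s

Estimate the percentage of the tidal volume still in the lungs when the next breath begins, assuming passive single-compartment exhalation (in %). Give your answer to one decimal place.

Vt = flow × Ti = 0.9333 L/s × 0.51 s × 1000 mL/L = 475.98 mL.
R = (PIP − Pplat)/V̇ = (45 − 18) / 0.9333 = 27.0/0.9333 = 28.93 cmH2O·s/L.
C = Vt/(Pplat − PEEP) = 475.98 / (18 − 1) = 475.98/17.0 = 27.999 mL/cmH2O.
τ = R × C = 28.93 × 0.028 L/cmH2O = 0.81 s.
Fraction remaining at end-expiration = e^(−Te/τ) = e^(−0.65/0.81) = 0.4482 → 44.82%.

44.8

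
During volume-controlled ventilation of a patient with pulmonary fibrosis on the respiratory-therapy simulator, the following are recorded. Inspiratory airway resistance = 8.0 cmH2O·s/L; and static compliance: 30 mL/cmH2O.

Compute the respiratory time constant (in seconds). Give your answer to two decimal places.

0.24

τ = R × C = 8.0 × 30 mL/cmH2O = 8.0 × 0.030 L/cmH2O = 0.24 s.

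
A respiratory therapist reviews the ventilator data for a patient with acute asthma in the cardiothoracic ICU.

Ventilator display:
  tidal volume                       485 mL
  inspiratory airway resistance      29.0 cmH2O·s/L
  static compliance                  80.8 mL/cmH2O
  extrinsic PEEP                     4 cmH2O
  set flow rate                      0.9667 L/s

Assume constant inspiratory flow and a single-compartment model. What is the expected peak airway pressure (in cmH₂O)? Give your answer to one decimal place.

Equation of motion (constant flow): PIP = Vt/C + R·V̇ + PEEP.
PIP = 485/80.8 + 29.0×0.9667 + 4 = 6.002 + 28.034 + 4 = 38.036 cmH2O.

38.0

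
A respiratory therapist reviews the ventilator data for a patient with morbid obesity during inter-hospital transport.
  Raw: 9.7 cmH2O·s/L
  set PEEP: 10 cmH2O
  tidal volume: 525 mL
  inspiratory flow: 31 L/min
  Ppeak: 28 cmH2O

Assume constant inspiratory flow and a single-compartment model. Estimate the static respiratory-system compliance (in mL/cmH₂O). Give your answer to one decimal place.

Flow: 31 L/min ÷ 60 = 0.5167 L/s.
Equation of motion (constant flow): PIP = Vt/C + R·V̇ + PEEP.
Vt/C = PIP − R·V̇ − PEEP = 28 − 9.7×0.5167 − 10 = 28 − 5.012 − 10 = 12.988 cmH2O.
C = Vt / 12.988 = 525 / 12.988 = 40.422 mL/cmH2O.

40.4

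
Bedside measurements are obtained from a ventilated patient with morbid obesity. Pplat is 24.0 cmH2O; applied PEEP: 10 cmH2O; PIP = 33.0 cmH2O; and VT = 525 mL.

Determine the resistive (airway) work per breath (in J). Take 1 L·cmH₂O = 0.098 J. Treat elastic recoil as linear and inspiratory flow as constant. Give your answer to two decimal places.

0.46

With constant inspiratory flow the resistive pressure is constant at PIP − Pplat = 33.0 − 24.0 = 9.0 cmH2O, so resistive work = 9.0 × 0.525 = 4.725 L·cmH2O.
× 0.098 J/(L·cmH2O) → 0.4631 J.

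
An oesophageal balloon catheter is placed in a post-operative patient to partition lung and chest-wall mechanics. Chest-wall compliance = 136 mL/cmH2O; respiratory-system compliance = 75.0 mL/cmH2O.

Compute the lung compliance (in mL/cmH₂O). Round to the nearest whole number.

167

1/CL = 1/Crs − 1/Ccw.
1/CL = 1/75.0 − 1/136 = 0.00598.
CL = 167.22 mL/cmH2O.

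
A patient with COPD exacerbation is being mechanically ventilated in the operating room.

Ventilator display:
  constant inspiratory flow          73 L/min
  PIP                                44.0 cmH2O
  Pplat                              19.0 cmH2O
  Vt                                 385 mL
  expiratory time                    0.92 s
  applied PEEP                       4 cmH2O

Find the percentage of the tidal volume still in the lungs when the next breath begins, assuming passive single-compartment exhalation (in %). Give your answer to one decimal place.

17.5

Flow: 73 L/min ÷ 60 = 1.2167 L/s.
R = (PIP − Pplat)/V̇ = (44.0 − 19.0) / 1.2167 = 25.0/1.2167 = 20.547 cmH2O·s/L.
C = Vt/(Pplat − PEEP) = 385.0 / (19.0 − 4) = 385.0/15.0 = 25.667 mL/cmH2O.
τ = R × C = 20.547 × 0.02567 L/cmH2O = 0.5274 s.
Fraction remaining at end-expiration = e^(−Te/τ) = e^(−0.92/0.5274) = 0.1747 → 17.47%.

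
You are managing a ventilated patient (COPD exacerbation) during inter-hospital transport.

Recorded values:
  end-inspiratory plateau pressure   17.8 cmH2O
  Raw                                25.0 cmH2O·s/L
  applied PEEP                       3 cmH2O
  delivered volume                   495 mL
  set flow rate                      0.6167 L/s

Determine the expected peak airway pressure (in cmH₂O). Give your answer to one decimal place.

33.2

PIP = Pplat + Raw × flow = 17.8 + 25.0 × 0.6167 = 17.8 + 15.418 = 33.218 cmH2O.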